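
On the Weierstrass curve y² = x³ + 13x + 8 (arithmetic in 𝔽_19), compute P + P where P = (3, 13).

(3, 6)

tangent at (3, 13): λ = (3·3² + 13)/(2·13) ≡ 2/7. 7⁻¹ ≡ 11 (mod 19), so λ ≡ 2·11 ≡ 3.
  x = λ² - 3 - 3 = 9 - 6 ≡ 3; y = λ·(3 - 3) - 13 ≡ 6. → (3, 6)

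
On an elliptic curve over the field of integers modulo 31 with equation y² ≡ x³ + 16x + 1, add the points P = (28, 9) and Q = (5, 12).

(18, 18)

(28, 9) + (5, 12). λ = (12 - 9)/(5 - 28) ≡ 3/8 mod 31. 8⁻¹ ≡ 4 (mod 31), so λ ≡ 12.
  x = λ² - 28 - 5 = 144 - 33 ≡ 18; y = λ·(28 - 18) - 9 ≡ 18. → (18, 18)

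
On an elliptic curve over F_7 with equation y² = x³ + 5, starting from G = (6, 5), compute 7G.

O

Repeated addition: build up to 7G.
2G: tangent at (6, 5): λ = (3·6² + 0)/(2·5) ≡ 3/3. 3⁻¹ ≡ 5 (mod 7) since 3·5 = 15 ≡ 1, so λ ≡ 3·5 ≡ 1.
  x = λ² - 6 - 6 = 1 - 12 ≡ 3; y = λ·(6 - 3) - 5 ≡ 5. → (3, 5)
3G: (3, 5) + (6, 5). λ = (5 - 5)/(6 - 3) ≡ 0/3 mod 7. 3⁻¹ ≡ 5 (mod 7), so λ ≡ 0.
  x = λ² - 3 - 6 = 0 - 9 ≡ 5; y = λ·(3 - 5) - 5 ≡ 2. → (5, 2)
4G: (5, 2) + (6, 5). λ = (5 - 2)/(6 - 5) ≡ 3/1 mod 7. 1⁻¹ ≡ 1 (mod 7), so λ ≡ 3.
  x = λ² - 5 - 6 = 9 - 11 ≡ 5; y = λ·(5 - 5) - 2 ≡ 5. → (5, 5)
5G: (5, 5) + (6, 5). λ = (5 - 5)/(6 - 5) ≡ 0/1 mod 7. 1⁻¹ ≡ 1 (mod 7), so λ ≡ 0.
  x = λ² - 5 - 6 = 0 - 11 ≡ 3; y = λ·(5 - 3) - 5 ≡ 2. → (3, 2)
6G: (3, 2) + (6, 5). λ = (5 - 2)/(6 - 3) ≡ 3/3 mod 7. 3⁻¹ ≡ 5 (mod 7) since 3·5 = 15 ≡ 1, so λ ≡ 1.
  x = λ² - 3 - 6 = 1 - 9 ≡ 6; y = λ·(3 - 6) - 2 ≡ 2. → (6, 2)
7G: (6, 2) + (6, 5): same x and y₁ ≡ -y₂, so the sum is 𝒪.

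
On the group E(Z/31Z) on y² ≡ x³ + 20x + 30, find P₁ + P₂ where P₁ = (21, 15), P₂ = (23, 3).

(21, 15) + (23, 3). λ = (3 - 15)/(23 - 21) ≡ 19/2 mod 31. 2⁻¹ ≡ 16 (mod 31), so λ ≡ 25.
  x = λ² - 21 - 23 = 625 - 44 ≡ 23; y = λ·(21 - 23) - 15 ≡ 28. → (23, 28)

(23, 28)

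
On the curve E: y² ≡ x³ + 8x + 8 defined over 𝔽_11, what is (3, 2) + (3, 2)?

(8, 1)

tangent at (3, 2): λ = (3·3² + 8)/(2·2) ≡ 2/4. 4⁻¹ ≡ 3 (mod 11), so λ ≡ 2·3 ≡ 6.
  x = λ² - 3 - 3 = 36 - 6 ≡ 8; y = λ·(3 - 8) - 2 ≡ 1. → (8, 1)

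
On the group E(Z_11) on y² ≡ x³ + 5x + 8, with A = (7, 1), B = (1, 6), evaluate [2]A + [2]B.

First 2A:
Repeated addition: build up to 2A.
2A: tangent at (7, 1): λ = (3·7² + 5)/(2·1) ≡ 9/2. 2⁻¹ ≡ 6 (mod 11) since 2·6 = 12 ≡ 1, so λ ≡ 9·6 ≡ 10.
  x = λ² - 7 - 7 = 100 - 14 ≡ 9; y = λ·(7 - 9) - 1 ≡ 1. → (9, 1)
2A = (9, 1).
Next 2B:
Repeated addition: build up to 2B.
2B: tangent at (1, 6): λ = (3·1² + 5)/(2·6) ≡ 8/1. 1⁻¹ ≡ 1 (mod 11) since 1·1 = 1 ≡ 1, so λ ≡ 8·1 ≡ 8.
  x = λ² - 1 - 1 = 64 - 2 ≡ 7; y = λ·(1 - 7) - 6 ≡ 1. → (7, 1)
2B = (7, 1).
Finally 2A + 2B:
(9, 1) + (7, 1). λ = (1 - 1)/(7 - 9) ≡ 0/9 mod 11. 9⁻¹ ≡ 5 (mod 11) since 9·5 = 45 ≡ 1, so λ ≡ 0.
  x = λ² - 9 - 7 = 0 - 16 ≡ 6; y = λ·(9 - 6) - 1 ≡ 10. → (6, 10)

(6, 10)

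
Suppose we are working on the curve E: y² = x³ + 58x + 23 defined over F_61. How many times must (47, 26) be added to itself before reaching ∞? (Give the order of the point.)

8

2P: tangent at (47, 26): λ = (3·47² + 58)/(2·26) ≡ 36/52. 52⁻¹ ≡ 27 (mod 61), so λ ≡ 36·27 ≡ 57.
  x = λ² - 47 - 47 = 3249 - 94 ≡ 44; y = λ·(47 - 44) - 26 ≡ 23. → (44, 23)
3P: (44, 23) + (47, 26). λ = (26 - 23)/(47 - 44) ≡ 3/3 mod 61. 3⁻¹ ≡ 41 (mod 61) since 3·41 = 123 ≡ 1, so λ ≡ 1.
  x = λ² - 44 - 47 = 1 - 91 ≡ 32; y = λ·(44 - 32) - 23 ≡ 50. → (32, 50)
4P: (32, 50) + (47, 26). λ = (26 - 50)/(47 - 32) ≡ 37/15 mod 61. 15⁻¹ ≡ 57 (mod 61) since 15·57 = 855 ≡ 1, so λ ≡ 35.
  x = λ² - 32 - 47 = 1225 - 79 ≡ 48; y = λ·(32 - 48) - 50 ≡ 0. → (48, 0)
5P: (48, 0) + (47, 26). λ = (26 - 0)/(47 - 48) ≡ 26/60 mod 61. 60⁻¹ ≡ 60 (mod 61) since 60·60 = 3600 ≡ 1, so λ ≡ 35.
  x = λ² - 48 - 47 = 1225 - 95 ≡ 32; y = λ·(48 - 32) - 0 ≡ 11. → (32, 11)
6P: (32, 11) + (47, 26). λ = (26 - 11)/(47 - 32) ≡ 15/15 mod 61. 15⁻¹ ≡ 57 (mod 61), so λ ≡ 1.
  x = λ² - 32 - 47 = 1 - 79 ≡ 44; y = λ·(32 - 44) - 11 ≡ 38. → (44, 38)
7P: (44, 38) + (47, 26). λ = (26 - 38)/(47 - 44) ≡ 49/3 mod 61. 3⁻¹ ≡ 41 (mod 61) since 3·41 = 123 ≡ 1, so λ ≡ 57.
  x = λ² - 44 - 47 = 3249 - 91 ≡ 47; y = λ·(44 - 47) - 38 ≡ 35. → (47, 35)
8P: (47, 35) + (47, 26): same x and y₁ ≡ -y₂, so the sum is ∞.
8P = ∞, so the order is 8.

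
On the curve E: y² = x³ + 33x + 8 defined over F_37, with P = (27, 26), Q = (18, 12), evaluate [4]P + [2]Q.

First 4P:
Repeated addition: build up to 4P.
2P: tangent at (27, 26): λ = (3·27² + 33)/(2·26) ≡ 0/15. 15⁻¹ ≡ 5 (mod 37), so λ ≡ 0·5 ≡ 0.
  x = λ² - 27 - 27 = 0 - 54 ≡ 20; y = λ·(27 - 20) - 26 ≡ 11. → (20, 11)
3P: (20, 11) + (27, 26). λ = (26 - 11)/(27 - 20) ≡ 15/7 mod 37. 7⁻¹ ≡ 16 (mod 37) since 7·16 = 112 ≡ 1, so λ ≡ 18.
  x = λ² - 20 - 27 = 324 - 47 ≡ 18; y = λ·(20 - 18) - 11 ≡ 25. → (18, 25)
4P: (18, 25) + (27, 26). λ = (26 - 25)/(27 - 18) ≡ 1/9 mod 37. 9⁻¹ ≡ 33 (mod 37), so λ ≡ 33.
  x = λ² - 18 - 27 = 1089 - 45 ≡ 8; y = λ·(18 - 8) - 25 ≡ 9. → (8, 9)
4P = (8, 9).
Next 2Q:
Repeated addition: build up to 2Q.
2Q: tangent at (18, 12): λ = (3·18² + 33)/(2·12) ≡ 6/24. 24⁻¹ ≡ 17 (mod 37), so λ ≡ 6·17 ≡ 28.
  x = λ² - 18 - 18 = 784 - 36 ≡ 8; y = λ·(18 - 8) - 12 ≡ 9. → (8, 9)
2Q = (8, 9).
Finally 4P + 2Q:
tangent at (8, 9): λ = (3·8² + 33)/(2·9) ≡ 3/18. 18⁻¹ ≡ 35 (mod 37) since 18·35 = 630 ≡ 1, so λ ≡ 3·35 ≡ 31.
  x = λ² - 8 - 8 = 961 - 16 ≡ 20; y = λ·(8 - 20) - 9 ≡ 26. → (20, 26)

(20, 26)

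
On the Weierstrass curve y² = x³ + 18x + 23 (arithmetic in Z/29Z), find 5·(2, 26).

(6, 12)

Write Q = (2, 26).
Double-and-add on 5 = (101)₂. Start with Q = (2, 26) for the leading 1-bit.
double: tangent at (2, 26): λ = (3·2² + 18)/(2·26) ≡ 1/23. 23⁻¹ ≡ 24 (mod 29), so λ ≡ 1·24 ≡ 24.
  x = λ² - 2 - 2 = 576 - 4 ≡ 21; y = λ·(2 - 21) - 26 ≡ 11. → (21, 11)
double: tangent at (21, 11): λ = (3·21² + 18)/(2·11) ≡ 7/22. 22⁻¹ ≡ 4 (mod 29) since 22·4 = 88 ≡ 1, so λ ≡ 7·4 ≡ 28.
  x = λ² - 21 - 21 = 784 - 42 ≡ 17; y = λ·(21 - 17) - 11 ≡ 14. → (17, 14)
add Q: (17, 14) + (2, 26). λ = (26 - 14)/(2 - 17) ≡ 12/14 mod 29. 14⁻¹ ≡ 27 (mod 29), so λ ≡ 5.
  x = λ² - 17 - 2 = 25 - 19 ≡ 6; y = λ·(17 - 6) - 14 ≡ 12. → (6, 12)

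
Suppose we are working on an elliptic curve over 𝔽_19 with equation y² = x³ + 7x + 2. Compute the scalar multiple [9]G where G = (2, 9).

(11, 17)

Repeated addition: build up to 9G.
2G: tangent at (2, 9): λ = (3·2² + 7)/(2·9) ≡ 0/18. 18⁻¹ ≡ 18 (mod 19) since 18·18 = 324 ≡ 1, so λ ≡ 0·18 ≡ 0.
  x = λ² - 2 - 2 = 0 - 4 ≡ 15; y = λ·(2 - 15) - 9 ≡ 10. → (15, 10)
3G: (15, 10) + (2, 9). λ = (9 - 10)/(2 - 15) ≡ 18/6 mod 19. 6⁻¹ ≡ 16 (mod 19), so λ ≡ 3.
  x = λ² - 15 - 2 = 9 - 17 ≡ 11; y = λ·(15 - 11) - 10 ≡ 2. → (11, 2)
4G: (11, 2) + (2, 9). λ = (9 - 2)/(2 - 11) ≡ 7/10 mod 19. 10⁻¹ ≡ 2 (mod 19), so λ ≡ 14.
  x = λ² - 11 - 2 = 196 - 13 ≡ 12; y = λ·(11 - 12) - 2 ≡ 3. → (12, 3)
5G: (12, 3) + (2, 9). λ = (9 - 3)/(2 - 12) ≡ 6/9 mod 19. 9⁻¹ ≡ 17 (mod 19), so λ ≡ 7.
  x = λ² - 12 - 2 = 49 - 14 ≡ 16; y = λ·(12 - 16) - 3 ≡ 7. → (16, 7)
6G: (16, 7) + (2, 9). λ = (9 - 7)/(2 - 16) ≡ 2/5 mod 19. 5⁻¹ ≡ 4 (mod 19), so λ ≡ 8.
  x = λ² - 16 - 2 = 64 - 18 ≡ 8; y = λ·(16 - 8) - 7 ≡ 0. → (8, 0)
7G: (8, 0) + (2, 9). λ = (9 - 0)/(2 - 8) ≡ 9/13 mod 19. 13⁻¹ ≡ 3 (mod 19), so λ ≡ 8.
  x = λ² - 8 - 2 = 64 - 10 ≡ 16; y = λ·(8 - 16) - 0 ≡ 12. → (16, 12)
8G: (16, 12) + (2, 9). λ = (9 - 12)/(2 - 16) ≡ 16/5 mod 19. 5⁻¹ ≡ 4 (mod 19), so λ ≡ 7.
  x = λ² - 16 - 2 = 49 - 18 ≡ 12; y = λ·(16 - 12) - 12 ≡ 16. → (12, 16)
9G: (12, 16) + (2, 9). λ = (9 - 16)/(2 - 12) ≡ 12/9 mod 19. 9⁻¹ ≡ 17 (mod 19), so λ ≡ 14.
  x = λ² - 12 - 2 = 196 - 14 ≡ 11; y = λ·(12 - 11) - 16 ≡ 17. → (11, 17)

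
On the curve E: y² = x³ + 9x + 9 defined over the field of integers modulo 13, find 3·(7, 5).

(11, 3)

Write Q = (7, 5).
Repeated addition: build up to 3Q.
2Q: tangent at (7, 5): λ = (3·7² + 9)/(2·5) ≡ 0/10. 10⁻¹ ≡ 4 (mod 13), so λ ≡ 0·4 ≡ 0.
  x = λ² - 7 - 7 = 0 - 14 ≡ 12; y = λ·(7 - 12) - 5 ≡ 8. → (12, 8)
3Q: (12, 8) + (7, 5). λ = (5 - 8)/(7 - 12) ≡ 10/8 mod 13. 8⁻¹ ≡ 5 (mod 13), so λ ≡ 11.
  x = λ² - 12 - 7 = 121 - 19 ≡ 11; y = λ·(12 - 11) - 8 ≡ 3. → (11, 3)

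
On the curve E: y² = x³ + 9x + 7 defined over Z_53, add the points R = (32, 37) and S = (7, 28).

(32, 37) + (7, 28). λ = (28 - 37)/(7 - 32) ≡ 44/28 mod 53. 28⁻¹ ≡ 36 (mod 53), so λ ≡ 47.
  x = λ² - 32 - 7 = 2209 - 39 ≡ 50; y = λ·(32 - 50) - 37 ≡ 18. → (50, 18)

(50, 18)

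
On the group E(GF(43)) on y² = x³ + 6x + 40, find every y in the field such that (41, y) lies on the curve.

none

x³ + 6x + 40 = 69207 ≡ 20 (mod 43).
20 is a non-residue mod 43; no y exists.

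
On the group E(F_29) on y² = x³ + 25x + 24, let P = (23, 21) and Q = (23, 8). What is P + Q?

O

The two points share x = 23 and their y-coordinates satisfy 21 + 8 ≡ 0 (mod 29), so they are inverses. Their sum is O.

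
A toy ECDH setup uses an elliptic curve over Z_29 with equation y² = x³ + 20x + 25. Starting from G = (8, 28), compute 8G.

(10, 6)

Double-and-add on 8 = (1000)₂. Start with G = (8, 28) for the leading 1-bit.
double: tangent at (8, 28): λ = (3·8² + 20)/(2·28) ≡ 9/27. 27⁻¹ ≡ 14 (mod 29), so λ ≡ 9·14 ≡ 10.
  x = λ² - 8 - 8 = 100 - 16 ≡ 26; y = λ·(8 - 26) - 28 ≡ 24. → (26, 24)
double: tangent at (26, 24): λ = (3·26² + 20)/(2·24) ≡ 18/19. 19⁻¹ ≡ 26 (mod 29), so λ ≡ 18·26 ≡ 4.
  x = λ² - 26 - 26 = 16 - 52 ≡ 22; y = λ·(26 - 22) - 24 ≡ 21. → (22, 21)
double: tangent at (22, 21): λ = (3·22² + 20)/(2·21) ≡ 22/13. 13⁻¹ ≡ 9 (mod 29), so λ ≡ 22·9 ≡ 24.
  x = λ² - 22 - 22 = 576 - 44 ≡ 10; y = λ·(22 - 10) - 21 ≡ 6. → (10, 6)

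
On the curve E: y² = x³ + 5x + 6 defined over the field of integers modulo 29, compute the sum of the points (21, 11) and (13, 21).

(2, 16)

(21, 11) + (13, 21). λ = (21 - 11)/(13 - 21) ≡ 10/21 mod 29. 21⁻¹ ≡ 18 (mod 29), so λ ≡ 6.
  x = λ² - 21 - 13 = 36 - 34 ≡ 2; y = λ·(21 - 2) - 11 ≡ 16. → (2, 16)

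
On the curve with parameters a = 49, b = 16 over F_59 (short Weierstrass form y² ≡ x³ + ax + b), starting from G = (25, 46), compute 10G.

(0, 55)

Repeated addition: build up to 10G.
2G: tangent at (25, 46): λ = (3·25² + 49)/(2·46) ≡ 36/33. 33⁻¹ ≡ 34 (mod 59), so λ ≡ 36·34 ≡ 44.
  x = λ² - 25 - 25 = 1936 - 50 ≡ 57; y = λ·(25 - 57) - 46 ≡ 21. → (57, 21)
3G: (57, 21) + (25, 46). λ = (46 - 21)/(25 - 57) ≡ 25/27 mod 59. 27⁻¹ ≡ 35 (mod 59) since 27·35 = 945 ≡ 1, so λ ≡ 49.
  x = λ² - 57 - 25 = 2401 - 82 ≡ 18; y = λ·(57 - 18) - 21 ≡ 2. → (18, 2)
4G: (18, 2) + (25, 46). λ = (46 - 2)/(25 - 18) ≡ 44/7 mod 59. 7⁻¹ ≡ 17 (mod 59) since 7·17 = 119 ≡ 1, so λ ≡ 40.
  x = λ² - 18 - 25 = 1600 - 43 ≡ 23; y = λ·(18 - 23) - 2 ≡ 34. → (23, 34)
5G: (23, 34) + (25, 46). λ = (46 - 34)/(25 - 23) ≡ 12/2 mod 59. 2⁻¹ ≡ 30 (mod 59) since 2·30 = 60 ≡ 1, so λ ≡ 6.
  x = λ² - 23 - 25 = 36 - 48 ≡ 47; y = λ·(23 - 47) - 34 ≡ 58. → (47, 58)
6G: (47, 58) + (25, 46). λ = (46 - 58)/(25 - 47) ≡ 47/37 mod 59. 37⁻¹ ≡ 8 (mod 59), so λ ≡ 22.
  x = λ² - 47 - 25 = 484 - 72 ≡ 58; y = λ·(47 - 58) - 58 ≡ 54. → (58, 54)
7G: (58, 54) + (25, 46). λ = (46 - 54)/(25 - 58) ≡ 51/26 mod 59. 26⁻¹ ≡ 25 (mod 59), so λ ≡ 36.
  x = λ² - 58 - 25 = 1296 - 83 ≡ 33; y = λ·(58 - 33) - 54 ≡ 20. → (33, 20)
8G: (33, 20) + (25, 46). λ = (46 - 20)/(25 - 33) ≡ 26/51 mod 59. 51⁻¹ ≡ 22 (mod 59), so λ ≡ 41.
  x = λ² - 33 - 25 = 1681 - 58 ≡ 30; y = λ·(33 - 30) - 20 ≡ 44. → (30, 44)
9G: (30, 44) + (25, 46). λ = (46 - 44)/(25 - 30) ≡ 2/54 mod 59. 54⁻¹ ≡ 47 (mod 59), so λ ≡ 35.
  x = λ² - 30 - 25 = 1225 - 55 ≡ 49; y = λ·(30 - 49) - 44 ≡ 58. → (49, 58)
10G: (49, 58) + (25, 46). λ = (46 - 58)/(25 - 49) ≡ 47/35 mod 59. 35⁻¹ ≡ 27 (mod 59) since 35·27 = 945 ≡ 1, so λ ≡ 30.
  x = λ² - 49 - 25 = 900 - 74 ≡ 0; y = λ·(49 - 0) - 58 ≡ 55. → (0, 55)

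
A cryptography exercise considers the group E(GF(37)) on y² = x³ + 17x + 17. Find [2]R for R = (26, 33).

tangent at (26, 33): λ = (3·26² + 17)/(2·33) ≡ 10/29. 29⁻¹ ≡ 23 (mod 37), so λ ≡ 10·23 ≡ 8.
  x = λ² - 26 - 26 = 64 - 52 ≡ 12; y = λ·(26 - 12) - 33 ≡ 5. → (12, 5)

(12, 5)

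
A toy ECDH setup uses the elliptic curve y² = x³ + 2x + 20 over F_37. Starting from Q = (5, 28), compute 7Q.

Repeated addition: build up to 7Q.
2Q: tangent at (5, 28): λ = (3·5² + 2)/(2·28) ≡ 3/19. 19⁻¹ ≡ 2 (mod 37) since 19·2 = 38 ≡ 1, so λ ≡ 3·2 ≡ 6.
  x = λ² - 5 - 5 = 36 - 10 ≡ 26; y = λ·(5 - 26) - 28 ≡ 31. → (26, 31)
3Q: (26, 31) + (5, 28). λ = (28 - 31)/(5 - 26) ≡ 34/16 mod 37. 16⁻¹ ≡ 7 (mod 37), so λ ≡ 16.
  x = λ² - 26 - 5 = 256 - 31 ≡ 3; y = λ·(26 - 3) - 31 ≡ 4. → (3, 4)
4Q: (3, 4) + (5, 28). λ = (28 - 4)/(5 - 3) ≡ 24/2 mod 37. 2⁻¹ ≡ 19 (mod 37), so λ ≡ 12.
  x = λ² - 3 - 5 = 144 - 8 ≡ 25; y = λ·(3 - 25) - 4 ≡ 28. → (25, 28)
5Q: (25, 28) + (5, 28). λ = (28 - 28)/(5 - 25) ≡ 0/17 mod 37. 17⁻¹ ≡ 24 (mod 37), so λ ≡ 0.
  x = λ² - 25 - 5 = 0 - 30 ≡ 7; y = λ·(25 - 7) - 28 ≡ 9. → (7, 9)
6Q: (7, 9) + (5, 28). λ = (28 - 9)/(5 - 7) ≡ 19/35 mod 37. 35⁻¹ ≡ 18 (mod 37), so λ ≡ 9.
  x = λ² - 7 - 5 = 81 - 12 ≡ 32; y = λ·(7 - 32) - 9 ≡ 25. → (32, 25)
7Q: (32, 25) + (5, 28). λ = (28 - 25)/(5 - 32) ≡ 3/10 mod 37. 10⁻¹ ≡ 26 (mod 37), so λ ≡ 4.
  x = λ² - 32 - 5 = 16 - 37 ≡ 16; y = λ·(32 - 16) - 25 ≡ 2. → (16, 2)

(16, 2)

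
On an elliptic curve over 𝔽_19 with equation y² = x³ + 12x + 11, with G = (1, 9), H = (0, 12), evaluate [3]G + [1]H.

First 3G:
Repeated addition: build up to 3G.
2G: tangent at (1, 9): λ = (3·1² + 12)/(2·9) ≡ 15/18. 18⁻¹ ≡ 18 (mod 19), so λ ≡ 15·18 ≡ 4.
  x = λ² - 1 - 1 = 16 - 2 ≡ 14; y = λ·(1 - 14) - 9 ≡ 15. → (14, 15)
3G: (14, 15) + (1, 9). λ = (9 - 15)/(1 - 14) ≡ 13/6 mod 19. 6⁻¹ ≡ 16 (mod 19), so λ ≡ 18.
  x = λ² - 14 - 1 = 324 - 15 ≡ 5; y = λ·(14 - 5) - 15 ≡ 14. → (5, 14)
3G = (5, 14).
Finally 3G + H:
(5, 14) + (0, 12). λ = (12 - 14)/(0 - 5) ≡ 17/14 mod 19. 14⁻¹ ≡ 15 (mod 19), so λ ≡ 8.
  x = λ² - 5 - 0 = 64 - 5 ≡ 2; y = λ·(5 - 2) - 14 ≡ 10. → (2, 10)

(2, 10)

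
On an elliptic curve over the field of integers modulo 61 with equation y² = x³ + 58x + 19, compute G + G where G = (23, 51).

tangent at (23, 51): λ = (3·23² + 58)/(2·51) ≡ 59/41. 41⁻¹ ≡ 3 (mod 61), so λ ≡ 59·3 ≡ 55.
  x = λ² - 23 - 23 = 3025 - 46 ≡ 51; y = λ·(23 - 51) - 51 ≡ 56. → (51, 56)

(51, 56)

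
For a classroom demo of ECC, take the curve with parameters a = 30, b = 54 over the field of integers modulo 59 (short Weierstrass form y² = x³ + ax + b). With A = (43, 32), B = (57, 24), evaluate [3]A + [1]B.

(34, 50)

First 3A:
Repeated addition: build up to 3A.
2A: tangent at (43, 32): λ = (3·43² + 30)/(2·32) ≡ 31/5. 5⁻¹ ≡ 12 (mod 59) since 5·12 = 60 ≡ 1, so λ ≡ 31·12 ≡ 18.
  x = λ² - 43 - 43 = 324 - 86 ≡ 2; y = λ·(43 - 2) - 32 ≡ 57. → (2, 57)
3A: (2, 57) + (43, 32). λ = (32 - 57)/(43 - 2) ≡ 34/41 mod 59. 41⁻¹ ≡ 36 (mod 59) since 41·36 = 1476 ≡ 1, so λ ≡ 44.
  x = λ² - 2 - 43 = 1936 - 45 ≡ 3; y = λ·(2 - 3) - 57 ≡ 17. → (3, 17)
3A = (3, 17).
Finally 3A + B:
(3, 17) + (57, 24). λ = (24 - 17)/(57 - 3) ≡ 7/54 mod 59. 54⁻¹ ≡ 47 (mod 59), so λ ≡ 34.
  x = λ² - 3 - 57 = 1156 - 60 ≡ 34; y = λ·(3 - 34) - 17 ≡ 50. → (34, 50)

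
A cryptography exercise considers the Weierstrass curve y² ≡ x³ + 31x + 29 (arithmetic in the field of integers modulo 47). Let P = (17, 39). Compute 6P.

Double-and-add on 6 = (110)₂. Start with P = (17, 39) for the leading 1-bit.
double: tangent at (17, 39): λ = (3·17² + 31)/(2·39) ≡ 5/31. 31⁻¹ ≡ 44 (mod 47), so λ ≡ 5·44 ≡ 32.
  x = λ² - 17 - 17 = 1024 - 34 ≡ 3; y = λ·(17 - 3) - 39 ≡ 33. → (3, 33)
add P: (3, 33) + (17, 39). λ = (39 - 33)/(17 - 3) ≡ 6/14 mod 47. 14⁻¹ ≡ 37 (mod 47), so λ ≡ 34.
  x = λ² - 3 - 17 = 1156 - 20 ≡ 8; y = λ·(3 - 8) - 33 ≡ 32. → (8, 32)
double: tangent at (8, 32): λ = (3·8² + 31)/(2·32) ≡ 35/17. 17⁻¹ ≡ 36 (mod 47), so λ ≡ 35·36 ≡ 38.
  x = λ² - 8 - 8 = 1444 - 16 ≡ 18; y = λ·(8 - 18) - 32 ≡ 11. → (18, 11)

(18, 11)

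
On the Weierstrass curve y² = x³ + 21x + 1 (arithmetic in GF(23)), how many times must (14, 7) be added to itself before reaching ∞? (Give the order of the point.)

10

2P: tangent at (14, 7): λ = (3·14² + 21)/(2·7) ≡ 11/14. 14⁻¹ ≡ 5 (mod 23), so λ ≡ 11·5 ≡ 9.
  x = λ² - 14 - 14 = 81 - 28 ≡ 7; y = λ·(14 - 7) - 7 ≡ 10. → (7, 10)
3P: (7, 10) + (14, 7). λ = (7 - 10)/(14 - 7) ≡ 20/7 mod 23. 7⁻¹ ≡ 10 (mod 23) since 7·10 = 70 ≡ 1, so λ ≡ 16.
  x = λ² - 7 - 14 = 256 - 21 ≡ 5; y = λ·(7 - 5) - 10 ≡ 22. → (5, 22)
4P: (5, 22) + (14, 7). λ = (7 - 22)/(14 - 5) ≡ 8/9 mod 23. 9⁻¹ ≡ 18 (mod 23), so λ ≡ 6.
  x = λ² - 5 - 14 = 36 - 19 ≡ 17; y = λ·(5 - 17) - 22 ≡ 21. → (17, 21)
5P: (17, 21) + (14, 7). λ = (7 - 21)/(14 - 17) ≡ 9/20 mod 23. 20⁻¹ ≡ 15 (mod 23) since 20·15 = 300 ≡ 1, so λ ≡ 20.
  x = λ² - 17 - 14 = 400 - 31 ≡ 1; y = λ·(17 - 1) - 21 ≡ 0. → (1, 0)
6P: (1, 0) + (14, 7). λ = (7 - 0)/(14 - 1) ≡ 7/13 mod 23. 13⁻¹ ≡ 16 (mod 23) since 13·16 = 208 ≡ 1, so λ ≡ 20.
  x = λ² - 1 - 14 = 400 - 15 ≡ 17; y = λ·(1 - 17) - 0 ≡ 2. → (17, 2)
7P: (17, 2) + (14, 7). λ = (7 - 2)/(14 - 17) ≡ 5/20 mod 23. 20⁻¹ ≡ 15 (mod 23) since 20·15 = 300 ≡ 1, so λ ≡ 6.
  x = λ² - 17 - 14 = 36 - 31 ≡ 5; y = λ·(17 - 5) - 2 ≡ 1. → (5, 1)
8P: (5, 1) + (14, 7). λ = (7 - 1)/(14 - 5) ≡ 6/9 mod 23. 9⁻¹ ≡ 18 (mod 23) since 9·18 = 162 ≡ 1, so λ ≡ 16.
  x = λ² - 5 - 14 = 256 - 19 ≡ 7; y = λ·(5 - 7) - 1 ≡ 13. → (7, 13)
9P: (7, 13) + (14, 7). λ = (7 - 13)/(14 - 7) ≡ 17/7 mod 23. 7⁻¹ ≡ 10 (mod 23) since 7·10 = 70 ≡ 1, so λ ≡ 9.
  x = λ² - 7 - 14 = 81 - 21 ≡ 14; y = λ·(7 - 14) - 13 ≡ 16. → (14, 16)
10P: (14, 16) + (14, 7): same x and y₁ ≡ -y₂, so the sum is ∞.
10P = ∞, so the order is 10.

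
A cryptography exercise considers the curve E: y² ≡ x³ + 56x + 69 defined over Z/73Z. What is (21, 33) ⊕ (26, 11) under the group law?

(21, 33) + (26, 11). λ = (11 - 33)/(26 - 21) ≡ 51/5 mod 73. 5⁻¹ ≡ 44 (mod 73) since 5·44 = 220 ≡ 1, so λ ≡ 54.
  x = λ² - 21 - 26 = 2916 - 47 ≡ 22; y = λ·(21 - 22) - 33 ≡ 59. → (22, 59)

(22, 59)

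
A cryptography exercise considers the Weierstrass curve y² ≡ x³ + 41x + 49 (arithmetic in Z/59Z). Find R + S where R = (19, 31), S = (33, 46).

(53, 0)

(19, 31) + (33, 46). λ = (46 - 31)/(33 - 19) ≡ 15/14 mod 59. 14⁻¹ ≡ 38 (mod 59) since 14·38 = 532 ≡ 1, so λ ≡ 39.
  x = λ² - 19 - 33 = 1521 - 52 ≡ 53; y = λ·(19 - 53) - 31 ≡ 0. → (53, 0)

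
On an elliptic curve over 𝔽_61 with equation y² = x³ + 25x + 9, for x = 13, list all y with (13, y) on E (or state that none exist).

none

x³ + 25x + 9 = 2531 ≡ 30 (mod 61).
30 is a non-residue mod 61; no y exists.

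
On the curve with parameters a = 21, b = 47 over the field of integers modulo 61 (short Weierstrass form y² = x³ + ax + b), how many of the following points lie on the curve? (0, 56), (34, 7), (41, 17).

2

(0, 56): 56² ≡ 25, rhs ≡ 47 → off.
(34, 7): 7² ≡ 49, rhs ≡ 49 → on.
(41, 17): 17² ≡ 45, rhs ≡ 45 → on.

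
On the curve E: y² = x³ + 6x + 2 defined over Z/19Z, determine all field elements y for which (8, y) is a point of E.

x³ + 6x + 2 = 562 ≡ 11 (mod 19).
Square roots of 11 mod 19: 7 and 12 (since 7² = 49 ≡ 11).

7, 12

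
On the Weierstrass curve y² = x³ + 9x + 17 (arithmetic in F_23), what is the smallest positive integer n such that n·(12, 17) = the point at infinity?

4

2P: tangent at (12, 17): λ = (3·12² + 9)/(2·17) ≡ 4/11. 11⁻¹ ≡ 21 (mod 23), so λ ≡ 4·21 ≡ 15.
  x = λ² - 12 - 12 = 225 - 24 ≡ 17; y = λ·(12 - 17) - 17 ≡ 0. → (17, 0)
3P: (17, 0) + (12, 17). λ = (17 - 0)/(12 - 17) ≡ 17/18 mod 23. 18⁻¹ ≡ 9 (mod 23), so λ ≡ 15.
  x = λ² - 17 - 12 = 225 - 29 ≡ 12; y = λ·(17 - 12) - 0 ≡ 6. → (12, 6)
4P: (12, 6) + (12, 17): same x and y₁ ≡ -y₂, so the sum is the point at infinity.
4P = the point at infinity, so the order is 4.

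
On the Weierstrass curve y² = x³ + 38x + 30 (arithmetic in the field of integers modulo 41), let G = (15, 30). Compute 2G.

(20, 37)

tangent at (15, 30): λ = (3·15² + 38)/(2·30) ≡ 16/19. 19⁻¹ ≡ 13 (mod 41), so λ ≡ 16·13 ≡ 3.
  x = λ² - 15 - 15 = 9 - 30 ≡ 20; y = λ·(15 - 20) - 30 ≡ 37. → (20, 37)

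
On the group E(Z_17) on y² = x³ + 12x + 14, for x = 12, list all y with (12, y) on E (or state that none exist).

x³ + 12x + 14 = 1886 ≡ 16 (mod 17).
Square roots of 16 mod 17: 4 and 13 (since 4² = 16 ≡ 16).

4, 13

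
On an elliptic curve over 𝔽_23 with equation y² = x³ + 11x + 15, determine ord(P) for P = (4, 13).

2P: tangent at (4, 13): λ = (3·4² + 11)/(2·13) ≡ 13/3. 3⁻¹ ≡ 8 (mod 23), so λ ≡ 13·8 ≡ 12.
  x = λ² - 4 - 4 = 144 - 8 ≡ 21; y = λ·(4 - 21) - 13 ≡ 13. → (21, 13)
3P: (21, 13) + (4, 13). λ = (13 - 13)/(4 - 21) ≡ 0/6 mod 23. 6⁻¹ ≡ 4 (mod 23), so λ ≡ 0.
  x = λ² - 21 - 4 = 0 - 25 ≡ 21; y = λ·(21 - 21) - 13 ≡ 10. → (21, 10)
4P: (21, 10) + (4, 13). λ = (13 - 10)/(4 - 21) ≡ 3/6 mod 23. 6⁻¹ ≡ 4 (mod 23), so λ ≡ 12.
  x = λ² - 21 - 4 = 144 - 25 ≡ 4; y = λ·(21 - 4) - 10 ≡ 10. → (4, 10)
5P: (4, 10) + (4, 13): same x and y₁ ≡ -y₂, so the sum is 𝒪.
5P = 𝒪, so the order is 5.

5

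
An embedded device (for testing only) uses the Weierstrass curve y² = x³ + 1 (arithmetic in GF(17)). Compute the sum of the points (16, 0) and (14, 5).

(6, 9)

(16, 0) + (14, 5). λ = (5 - 0)/(14 - 16) ≡ 5/15 mod 17. 15⁻¹ ≡ 8 (mod 17) since 15·8 = 120 ≡ 1, so λ ≡ 6.
  x = λ² - 16 - 14 = 36 - 30 ≡ 6; y = λ·(16 - 6) - 0 ≡ 9. → (6, 9)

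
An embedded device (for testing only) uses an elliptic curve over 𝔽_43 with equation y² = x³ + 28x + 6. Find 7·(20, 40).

(28, 9)

Write P = (20, 40).
Double-and-add on 7 = (111)₂. Start with P = (20, 40) for the leading 1-bit.
double: tangent at (20, 40): λ = (3·20² + 28)/(2·40) ≡ 24/37. 37⁻¹ ≡ 7 (mod 43) since 37·7 = 259 ≡ 1, so λ ≡ 24·7 ≡ 39.
  x = λ² - 20 - 20 = 1521 - 40 ≡ 19; y = λ·(20 - 19) - 40 ≡ 42. → (19, 42)
add P: (19, 42) + (20, 40). λ = (40 - 42)/(20 - 19) ≡ 41/1 mod 43. 1⁻¹ ≡ 1 (mod 43) since 1·1 = 1 ≡ 1, so λ ≡ 41.
  x = λ² - 19 - 20 = 1681 - 39 ≡ 8; y = λ·(19 - 8) - 42 ≡ 22. → (8, 22)
double: tangent at (8, 22): λ = (3·8² + 28)/(2·22) ≡ 5/1. 1⁻¹ ≡ 1 (mod 43), so λ ≡ 5·1 ≡ 5.
  x = λ² - 8 - 8 = 25 - 16 ≡ 9; y = λ·(8 - 9) - 22 ≡ 16. → (9, 16)
add P: (9, 16) + (20, 40). λ = (40 - 16)/(20 - 9) ≡ 24/11 mod 43. 11⁻¹ ≡ 4 (mod 43), so λ ≡ 10.
  x = λ² - 9 - 20 = 100 - 29 ≡ 28; y = λ·(9 - 28) - 16 ≡ 9. → (28, 9)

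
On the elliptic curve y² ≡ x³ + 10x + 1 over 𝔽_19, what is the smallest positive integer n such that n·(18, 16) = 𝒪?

2P: tangent at (18, 16): λ = (3·18² + 10)/(2·16) ≡ 13/13. 13⁻¹ ≡ 3 (mod 19), so λ ≡ 13·3 ≡ 1.
  x = λ² - 18 - 18 = 1 - 36 ≡ 3; y = λ·(18 - 3) - 16 ≡ 18. → (3, 18)
3P: (3, 18) + (18, 16). λ = (16 - 18)/(18 - 3) ≡ 17/15 mod 19. 15⁻¹ ≡ 14 (mod 19), so λ ≡ 10.
  x = λ² - 3 - 18 = 100 - 21 ≡ 3; y = λ·(3 - 3) - 18 ≡ 1. → (3, 1)
4P: (3, 1) + (18, 16). λ = (16 - 1)/(18 - 3) ≡ 15/15 mod 19. 15⁻¹ ≡ 14 (mod 19), so λ ≡ 1.
  x = λ² - 3 - 18 = 1 - 21 ≡ 18; y = λ·(3 - 18) - 1 ≡ 3. → (18, 3)
5P: (18, 3) + (18, 16): same x and y₁ ≡ -y₂, so the sum is 𝒪.
5P = 𝒪, so the order is 5.

5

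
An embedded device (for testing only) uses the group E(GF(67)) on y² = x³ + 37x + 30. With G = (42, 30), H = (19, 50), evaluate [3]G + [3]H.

(64, 19)

First 3G:
Repeated addition: build up to 3G.
2G: tangent at (42, 30): λ = (3·42² + 37)/(2·30) ≡ 36/60. 60⁻¹ ≡ 19 (mod 67) since 60·19 = 1140 ≡ 1, so λ ≡ 36·19 ≡ 14.
  x = λ² - 42 - 42 = 196 - 84 ≡ 45; y = λ·(42 - 45) - 30 ≡ 62. → (45, 62)
3G: (45, 62) + (42, 30). λ = (30 - 62)/(42 - 45) ≡ 35/64 mod 67. 64⁻¹ ≡ 22 (mod 67) since 64·22 = 1408 ≡ 1, so λ ≡ 33.
  x = λ² - 45 - 42 = 1089 - 87 ≡ 64; y = λ·(45 - 64) - 62 ≡ 48. → (64, 48)
3G = (64, 48).
Next 3H:
Repeated addition: build up to 3H.
2H: tangent at (19, 50): λ = (3·19² + 37)/(2·50) ≡ 48/33. 33⁻¹ ≡ 65 (mod 67), so λ ≡ 48·65 ≡ 38.
  x = λ² - 19 - 19 = 1444 - 38 ≡ 66; y = λ·(19 - 66) - 50 ≡ 40. → (66, 40)
3H: (66, 40) + (19, 50). λ = (50 - 40)/(19 - 66) ≡ 10/20 mod 67. 20⁻¹ ≡ 57 (mod 67), so λ ≡ 34.
  x = λ² - 66 - 19 = 1156 - 85 ≡ 66; y = λ·(66 - 66) - 40 ≡ 27. → (66, 27)
3H = (66, 27).
Finally 3G + 3H:
(64, 48) + (66, 27). λ = (27 - 48)/(66 - 64) ≡ 46/2 mod 67. 2⁻¹ ≡ 34 (mod 67) since 2·34 = 68 ≡ 1, so λ ≡ 23.
  x = λ² - 64 - 66 = 529 - 130 ≡ 64; y = λ·(64 - 64) - 48 ≡ 19. → (64, 19)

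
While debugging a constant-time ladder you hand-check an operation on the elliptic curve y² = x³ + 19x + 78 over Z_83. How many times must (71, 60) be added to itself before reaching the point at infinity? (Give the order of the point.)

2P: tangent at (71, 60): λ = (3·71² + 19)/(2·60) ≡ 36/37. 37⁻¹ ≡ 9 (mod 83), so λ ≡ 36·9 ≡ 75.
  x = λ² - 71 - 71 = 5625 - 142 ≡ 5; y = λ·(71 - 5) - 60 ≡ 76. → (5, 76)
3P: (5, 76) + (71, 60). λ = (60 - 76)/(71 - 5) ≡ 67/66 mod 83. 66⁻¹ ≡ 39 (mod 83), so λ ≡ 40.
  x = λ² - 5 - 71 = 1600 - 76 ≡ 30; y = λ·(5 - 30) - 76 ≡ 3. → (30, 3)
4P: (30, 3) + (71, 60). λ = (60 - 3)/(71 - 30) ≡ 57/41 mod 83. 41⁻¹ ≡ 81 (mod 83) since 41·81 = 3321 ≡ 1, so λ ≡ 52.
  x = λ² - 30 - 71 = 2704 - 101 ≡ 30; y = λ·(30 - 30) - 3 ≡ 80. → (30, 80)
5P: (30, 80) + (71, 60). λ = (60 - 80)/(71 - 30) ≡ 63/41 mod 83. 41⁻¹ ≡ 81 (mod 83), so λ ≡ 40.
  x = λ² - 30 - 71 = 1600 - 101 ≡ 5; y = λ·(30 - 5) - 80 ≡ 7. → (5, 7)
6P: (5, 7) + (71, 60). λ = (60 - 7)/(71 - 5) ≡ 53/66 mod 83. 66⁻¹ ≡ 39 (mod 83), so λ ≡ 75.
  x = λ² - 5 - 71 = 5625 - 76 ≡ 71; y = λ·(5 - 71) - 7 ≡ 23. → (71, 23)
7P: (71, 23) + (71, 60): same x and y₁ ≡ -y₂, so the sum is the point at infinity.
7P = the point at infinity, so the order is 7.

7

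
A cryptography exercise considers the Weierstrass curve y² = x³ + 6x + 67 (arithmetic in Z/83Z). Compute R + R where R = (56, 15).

tangent at (56, 15): λ = (3·56² + 6)/(2·15) ≡ 35/30. 30⁻¹ ≡ 36 (mod 83) since 30·36 = 1080 ≡ 1, so λ ≡ 35·36 ≡ 15.
  x = λ² - 56 - 56 = 225 - 112 ≡ 30; y = λ·(56 - 30) - 15 ≡ 43. → (30, 43)

(30, 43)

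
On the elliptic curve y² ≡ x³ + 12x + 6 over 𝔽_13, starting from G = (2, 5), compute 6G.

Double-and-add on 6 = (110)₂. Start with G = (2, 5) for the leading 1-bit.
double: tangent at (2, 5): λ = (3·2² + 12)/(2·5) ≡ 11/10. 10⁻¹ ≡ 4 (mod 13), so λ ≡ 11·4 ≡ 5.
  x = λ² - 2 - 2 = 25 - 4 ≡ 8; y = λ·(2 - 8) - 5 ≡ 4. → (8, 4)
add G: (8, 4) + (2, 5). λ = (5 - 4)/(2 - 8) ≡ 1/7 mod 13. 7⁻¹ ≡ 2 (mod 13) since 7·2 = 14 ≡ 1, so λ ≡ 2.
  x = λ² - 8 - 2 = 4 - 10 ≡ 7; y = λ·(8 - 7) - 4 ≡ 11. → (7, 11)
double: tangent at (7, 11): λ = (3·7² + 12)/(2·11) ≡ 3/9. 9⁻¹ ≡ 3 (mod 13), so λ ≡ 3·3 ≡ 9.
  x = λ² - 7 - 7 = 81 - 14 ≡ 2; y = λ·(7 - 2) - 11 ≡ 8. → (2, 8)

(2, 8)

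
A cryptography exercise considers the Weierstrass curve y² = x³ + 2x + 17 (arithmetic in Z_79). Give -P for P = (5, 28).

-(5, 28) = (5, -28 mod 79) = (5, 51).

(5, 51)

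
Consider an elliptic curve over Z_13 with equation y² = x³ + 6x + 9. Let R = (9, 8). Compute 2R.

tangent at (9, 8): λ = (3·9² + 6)/(2·8) ≡ 2/3. 3⁻¹ ≡ 9 (mod 13), so λ ≡ 2·9 ≡ 5.
  x = λ² - 9 - 9 = 25 - 18 ≡ 7; y = λ·(9 - 7) - 8 ≡ 2. → (7, 2)

(7, 2)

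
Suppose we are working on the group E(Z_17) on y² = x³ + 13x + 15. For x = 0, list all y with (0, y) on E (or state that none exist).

x³ + 13x + 15 = 15 ≡ 15 (mod 17).
Square roots of 15 mod 17: 7 and 10 (since 7² = 49 ≡ 15).

7, 10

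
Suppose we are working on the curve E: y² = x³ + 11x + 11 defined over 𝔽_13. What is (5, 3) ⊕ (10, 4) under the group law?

(10, 9)

(5, 3) + (10, 4). λ = (4 - 3)/(10 - 5) ≡ 1/5 mod 13. 5⁻¹ ≡ 8 (mod 13) since 5·8 = 40 ≡ 1, so λ ≡ 8.
  x = λ² - 5 - 10 = 64 - 15 ≡ 10; y = λ·(5 - 10) - 3 ≡ 9. → (10, 9)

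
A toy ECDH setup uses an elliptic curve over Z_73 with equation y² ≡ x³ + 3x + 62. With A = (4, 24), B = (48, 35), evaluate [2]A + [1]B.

(51, 58)

First 2A:
Repeated addition: build up to 2A.
2A: tangent at (4, 24): λ = (3·4² + 3)/(2·24) ≡ 51/48. 48⁻¹ ≡ 35 (mod 73), so λ ≡ 51·35 ≡ 33.
  x = λ² - 4 - 4 = 1089 - 8 ≡ 59; y = λ·(4 - 59) - 24 ≡ 59. → (59, 59)
2A = (59, 59).
Finally 2A + B:
(59, 59) + (48, 35). λ = (35 - 59)/(48 - 59) ≡ 49/62 mod 73. 62⁻¹ ≡ 53 (mod 73), so λ ≡ 42.
  x = λ² - 59 - 48 = 1764 - 107 ≡ 51; y = λ·(59 - 51) - 59 ≡ 58. → (51, 58)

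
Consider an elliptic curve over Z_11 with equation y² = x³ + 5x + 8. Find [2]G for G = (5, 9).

(5, 2)

tangent at (5, 9): λ = (3·5² + 5)/(2·9) ≡ 3/7. 7⁻¹ ≡ 8 (mod 11) since 7·8 = 56 ≡ 1, so λ ≡ 3·8 ≡ 2.
  x = λ² - 5 - 5 = 4 - 10 ≡ 5; y = λ·(5 - 5) - 9 ≡ 2. → (5, 2)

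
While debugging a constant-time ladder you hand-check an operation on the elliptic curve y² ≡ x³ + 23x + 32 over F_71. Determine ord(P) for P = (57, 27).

2P: tangent at (57, 27): λ = (3·57² + 23)/(2·27) ≡ 43/54. 54⁻¹ ≡ 25 (mod 71), so λ ≡ 43·25 ≡ 10.
  x = λ² - 57 - 57 = 100 - 114 ≡ 57; y = λ·(57 - 57) - 27 ≡ 44. → (57, 44)
3P: (57, 44) + (57, 27): same x and y₁ ≡ -y₂, so the sum is O.
3P = O, so the order is 3.

3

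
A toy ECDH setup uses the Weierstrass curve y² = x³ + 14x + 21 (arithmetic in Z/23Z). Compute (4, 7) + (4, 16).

O

The two points share x = 4 and their y-coordinates satisfy 7 + 16 ≡ 0 (mod 23), so they are inverses. Their sum is the point at infinity.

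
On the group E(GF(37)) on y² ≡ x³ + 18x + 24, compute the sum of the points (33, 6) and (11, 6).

(30, 31)

(33, 6) + (11, 6). λ = (6 - 6)/(11 - 33) ≡ 0/15 mod 37. 15⁻¹ ≡ 5 (mod 37) since 15·5 = 75 ≡ 1, so λ ≡ 0.
  x = λ² - 33 - 11 = 0 - 44 ≡ 30; y = λ·(33 - 30) - 6 ≡ 31. → (30, 31)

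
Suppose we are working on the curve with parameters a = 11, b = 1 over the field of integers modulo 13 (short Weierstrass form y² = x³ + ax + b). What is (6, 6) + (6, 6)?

(5, 5)

tangent at (6, 6): λ = (3·6² + 11)/(2·6) ≡ 2/12. 12⁻¹ ≡ 12 (mod 13), so λ ≡ 2·12 ≡ 11.
  x = λ² - 6 - 6 = 121 - 12 ≡ 5; y = λ·(6 - 5) - 6 ≡ 5. → (5, 5)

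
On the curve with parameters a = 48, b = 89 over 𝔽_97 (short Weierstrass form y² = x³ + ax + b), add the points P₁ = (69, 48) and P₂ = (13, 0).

(69, 48) + (13, 0). λ = (0 - 48)/(13 - 69) ≡ 49/41 mod 97. 41⁻¹ ≡ 71 (mod 97), so λ ≡ 84.
  x = λ² - 69 - 13 = 7056 - 82 ≡ 87; y = λ·(69 - 87) - 48 ≡ 89. → (87, 89)

(87, 89)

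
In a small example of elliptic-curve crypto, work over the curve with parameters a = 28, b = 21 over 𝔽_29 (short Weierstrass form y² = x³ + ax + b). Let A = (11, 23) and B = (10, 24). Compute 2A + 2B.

(18, 21)

First 2A:
Repeated addition: build up to 2A.
2A: tangent at (11, 23): λ = (3·11² + 28)/(2·23) ≡ 14/17. 17⁻¹ ≡ 12 (mod 29), so λ ≡ 14·12 ≡ 23.
  x = λ² - 11 - 11 = 529 - 22 ≡ 14; y = λ·(11 - 14) - 23 ≡ 24. → (14, 24)
2A = (14, 24).
Next 2B:
Repeated addition: build up to 2B.
2B: tangent at (10, 24): λ = (3·10² + 28)/(2·24) ≡ 9/19. 19⁻¹ ≡ 26 (mod 29), so λ ≡ 9·26 ≡ 2.
  x = λ² - 10 - 10 = 4 - 20 ≡ 13; y = λ·(10 - 13) - 24 ≡ 28. → (13, 28)
2B = (13, 28).
Finally 2A + 2B:
(14, 24) + (13, 28). λ = (28 - 24)/(13 - 14) ≡ 4/28 mod 29. 28⁻¹ ≡ 28 (mod 29), so λ ≡ 25.
  x = λ² - 14 - 13 = 625 - 27 ≡ 18; y = λ·(14 - 18) - 24 ≡ 21. → (18, 21)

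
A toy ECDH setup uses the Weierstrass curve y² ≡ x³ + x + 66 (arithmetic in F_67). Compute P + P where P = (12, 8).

tangent at (12, 8): λ = (3·12² + 1)/(2·8) ≡ 31/16. 16⁻¹ ≡ 21 (mod 67) since 16·21 = 336 ≡ 1, so λ ≡ 31·21 ≡ 48.
  x = λ² - 12 - 12 = 2304 - 24 ≡ 2; y = λ·(12 - 2) - 8 ≡ 3. → (2, 3)

(2, 3)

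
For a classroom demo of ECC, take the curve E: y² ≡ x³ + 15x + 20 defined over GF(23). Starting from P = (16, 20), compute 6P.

Repeated addition: build up to 6P.
2P: tangent at (16, 20): λ = (3·16² + 15)/(2·20) ≡ 1/17. 17⁻¹ ≡ 19 (mod 23) since 17·19 = 323 ≡ 1, so λ ≡ 1·19 ≡ 19.
  x = λ² - 16 - 16 = 361 - 32 ≡ 7; y = λ·(16 - 7) - 20 ≡ 13. → (7, 13)
3P: (7, 13) + (16, 20). λ = (20 - 13)/(16 - 7) ≡ 7/9 mod 23. 9⁻¹ ≡ 18 (mod 23) since 9·18 = 162 ≡ 1, so λ ≡ 11.
  x = λ² - 7 - 16 = 121 - 23 ≡ 6; y = λ·(7 - 6) - 13 ≡ 21. → (6, 21)
4P: (6, 21) + (16, 20). λ = (20 - 21)/(16 - 6) ≡ 22/10 mod 23. 10⁻¹ ≡ 7 (mod 23), so λ ≡ 16.
  x = λ² - 6 - 16 = 256 - 22 ≡ 4; y = λ·(6 - 4) - 21 ≡ 11. → (4, 11)
5P: (4, 11) + (16, 20). λ = (20 - 11)/(16 - 4) ≡ 9/12 mod 23. 12⁻¹ ≡ 2 (mod 23), so λ ≡ 18.
  x = λ² - 4 - 16 = 324 - 20 ≡ 5; y = λ·(4 - 5) - 11 ≡ 17. → (5, 17)
6P: (5, 17) + (16, 20). λ = (20 - 17)/(16 - 5) ≡ 3/11 mod 23. 11⁻¹ ≡ 21 (mod 23), so λ ≡ 17.
  x = λ² - 5 - 16 = 289 - 21 ≡ 15; y = λ·(5 - 15) - 17 ≡ 20. → (15, 20)

(15, 20)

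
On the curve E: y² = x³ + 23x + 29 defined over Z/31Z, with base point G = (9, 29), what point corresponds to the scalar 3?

Repeated addition: build up to 3G.
2G: tangent at (9, 29): λ = (3·9² + 23)/(2·29) ≡ 18/27. 27⁻¹ ≡ 23 (mod 31), so λ ≡ 18·23 ≡ 11.
  x = λ² - 9 - 9 = 121 - 18 ≡ 10; y = λ·(9 - 10) - 29 ≡ 22. → (10, 22)
3G: (10, 22) + (9, 29). λ = (29 - 22)/(9 - 10) ≡ 7/30 mod 31. 30⁻¹ ≡ 30 (mod 31), so λ ≡ 24.
  x = λ² - 10 - 9 = 576 - 19 ≡ 30; y = λ·(10 - 30) - 22 ≡ 25. → (30, 25)

(30, 25)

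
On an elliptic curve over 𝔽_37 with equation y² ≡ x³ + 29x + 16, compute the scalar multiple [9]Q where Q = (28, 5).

Double-and-add on 9 = (1001)₂. Start with Q = (28, 5) for the leading 1-bit.
double: tangent at (28, 5): λ = (3·28² + 29)/(2·5) ≡ 13/10. 10⁻¹ ≡ 26 (mod 37), so λ ≡ 13·26 ≡ 5.
  x = λ² - 28 - 28 = 25 - 56 ≡ 6; y = λ·(28 - 6) - 5 ≡ 31. → (6, 31)
double: tangent at (6, 31): λ = (3·6² + 29)/(2·31) ≡ 26/25. 25⁻¹ ≡ 3 (mod 37), so λ ≡ 26·3 ≡ 4.
  x = λ² - 6 - 6 = 16 - 12 ≡ 4; y = λ·(6 - 4) - 31 ≡ 14. → (4, 14)
double: tangent at (4, 14): λ = (3·4² + 29)/(2·14) ≡ 3/28. 28⁻¹ ≡ 4 (mod 37) since 28·4 = 112 ≡ 1, so λ ≡ 3·4 ≡ 12.
  x = λ² - 4 - 4 = 144 - 8 ≡ 25; y = λ·(4 - 25) - 14 ≡ 30. → (25, 30)
add Q: (25, 30) + (28, 5). λ = (5 - 30)/(28 - 25) ≡ 12/3 mod 37. 3⁻¹ ≡ 25 (mod 37), so λ ≡ 4.
  x = λ² - 25 - 28 = 16 - 53 ≡ 0; y = λ·(25 - 0) - 30 ≡ 33. → (0, 33)

(0, 33)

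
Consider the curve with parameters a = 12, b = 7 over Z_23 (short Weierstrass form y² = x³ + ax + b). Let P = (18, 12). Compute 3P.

(5, 13)

Repeated addition: build up to 3P.
2P: tangent at (18, 12): λ = (3·18² + 12)/(2·12) ≡ 18/1. 1⁻¹ ≡ 1 (mod 23) since 1·1 = 1 ≡ 1, so λ ≡ 18·1 ≡ 18.
  x = λ² - 18 - 18 = 324 - 36 ≡ 12; y = λ·(18 - 12) - 12 ≡ 4. → (12, 4)
3P: (12, 4) + (18, 12). λ = (12 - 4)/(18 - 12) ≡ 8/6 mod 23. 6⁻¹ ≡ 4 (mod 23), so λ ≡ 9.
  x = λ² - 12 - 18 = 81 - 30 ≡ 5; y = λ·(12 - 5) - 4 ≡ 13. → (5, 13)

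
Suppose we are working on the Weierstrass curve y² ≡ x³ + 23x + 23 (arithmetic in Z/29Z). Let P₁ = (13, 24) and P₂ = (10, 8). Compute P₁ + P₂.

(28, 12)

(13, 24) + (10, 8). λ = (8 - 24)/(10 - 13) ≡ 13/26 mod 29. 26⁻¹ ≡ 19 (mod 29), so λ ≡ 15.
  x = λ² - 13 - 10 = 225 - 23 ≡ 28; y = λ·(13 - 28) - 24 ≡ 12. → (28, 12)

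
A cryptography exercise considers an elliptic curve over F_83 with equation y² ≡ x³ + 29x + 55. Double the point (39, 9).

tangent at (39, 9): λ = (3·39² + 29)/(2·9) ≡ 27/18. 18⁻¹ ≡ 60 (mod 83) since 18·60 = 1080 ≡ 1, so λ ≡ 27·60 ≡ 43.
  x = λ² - 39 - 39 = 1849 - 78 ≡ 28; y = λ·(39 - 28) - 9 ≡ 49. → (28, 49)

(28, 49)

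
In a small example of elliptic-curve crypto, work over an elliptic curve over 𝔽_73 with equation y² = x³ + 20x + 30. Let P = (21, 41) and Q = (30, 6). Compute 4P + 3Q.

(69, 18)

First 4P:
Repeated addition: build up to 4P.
2P: tangent at (21, 41): λ = (3·21² + 20)/(2·41) ≡ 29/9. 9⁻¹ ≡ 65 (mod 73), so λ ≡ 29·65 ≡ 60.
  x = λ² - 21 - 21 = 3600 - 42 ≡ 54; y = λ·(21 - 54) - 41 ≡ 23. → (54, 23)
3P: (54, 23) + (21, 41). λ = (41 - 23)/(21 - 54) ≡ 18/40 mod 73. 40⁻¹ ≡ 42 (mod 73), so λ ≡ 26.
  x = λ² - 54 - 21 = 676 - 75 ≡ 17; y = λ·(54 - 17) - 23 ≡ 63. → (17, 63)
4P: (17, 63) + (21, 41). λ = (41 - 63)/(21 - 17) ≡ 51/4 mod 73. 4⁻¹ ≡ 55 (mod 73), so λ ≡ 31.
  x = λ² - 17 - 21 = 961 - 38 ≡ 47; y = λ·(17 - 47) - 63 ≡ 29. → (47, 29)
4P = (47, 29).
Next 3Q:
Repeated addition: build up to 3Q.
2Q: tangent at (30, 6): λ = (3·30² + 20)/(2·6) ≡ 19/12. 12⁻¹ ≡ 67 (mod 73) since 12·67 = 804 ≡ 1, so λ ≡ 19·67 ≡ 32.
  x = λ² - 30 - 30 = 1024 - 60 ≡ 15; y = λ·(30 - 15) - 6 ≡ 36. → (15, 36)
3Q: (15, 36) + (30, 6). λ = (6 - 36)/(30 - 15) ≡ 43/15 mod 73. 15⁻¹ ≡ 39 (mod 73) since 15·39 = 585 ≡ 1, so λ ≡ 71.
  x = λ² - 15 - 30 = 5041 - 45 ≡ 32; y = λ·(15 - 32) - 36 ≡ 71. → (32, 71)
3Q = (32, 71).
Finally 4P + 3Q:
(47, 29) + (32, 71). λ = (71 - 29)/(32 - 47) ≡ 42/58 mod 73. 58⁻¹ ≡ 34 (mod 73) since 58·34 = 1972 ≡ 1, so λ ≡ 41.
  x = λ² - 47 - 32 = 1681 - 79 ≡ 69; y = λ·(47 - 69) - 29 ≡ 18. → (69, 18)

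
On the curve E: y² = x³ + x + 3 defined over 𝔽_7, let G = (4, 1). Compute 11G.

(4, 6)

Double-and-add on 11 = (1011)₂. Start with G = (4, 1) for the leading 1-bit.
double: tangent at (4, 1): λ = (3·4² + 1)/(2·1) ≡ 0/2. 2⁻¹ ≡ 4 (mod 7) since 2·4 = 8 ≡ 1, so λ ≡ 0·4 ≡ 0.
  x = λ² - 4 - 4 = 0 - 8 ≡ 6; y = λ·(4 - 6) - 1 ≡ 6. → (6, 6)
double: tangent at (6, 6): λ = (3·6² + 1)/(2·6) ≡ 4/5. 5⁻¹ ≡ 3 (mod 7) since 5·3 = 15 ≡ 1, so λ ≡ 4·3 ≡ 5.
  x = λ² - 6 - 6 = 25 - 12 ≡ 6; y = λ·(6 - 6) - 6 ≡ 1. → (6, 1)
add G: (6, 1) + (4, 1). λ = (1 - 1)/(4 - 6) ≡ 0/5 mod 7. 5⁻¹ ≡ 3 (mod 7), so λ ≡ 0.
  x = λ² - 6 - 4 = 0 - 10 ≡ 4; y = λ·(6 - 4) - 1 ≡ 6. → (4, 6)
double: tangent at (4, 6): λ = (3·4² + 1)/(2·6) ≡ 0/5. 5⁻¹ ≡ 3 (mod 7), so λ ≡ 0·3 ≡ 0.
  x = λ² - 4 - 4 = 0 - 8 ≡ 6; y = λ·(4 - 6) - 6 ≡ 1. → (6, 1)
add G: (6, 1) + (4, 1). λ = (1 - 1)/(4 - 6) ≡ 0/5 mod 7. 5⁻¹ ≡ 3 (mod 7) since 5·3 = 15 ≡ 1, so λ ≡ 0.
  x = λ² - 6 - 4 = 0 - 10 ≡ 4; y = λ·(6 - 4) - 1 ≡ 6. → (4, 6)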